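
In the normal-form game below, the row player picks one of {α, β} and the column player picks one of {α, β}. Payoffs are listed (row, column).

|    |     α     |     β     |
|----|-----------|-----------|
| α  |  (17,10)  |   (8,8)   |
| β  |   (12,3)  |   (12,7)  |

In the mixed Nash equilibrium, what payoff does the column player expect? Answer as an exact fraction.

23/3

The row player mixes with probability p on α, chosen so the column player is indifferent: 10p + 3(1−p) = 8p + 7(1−p) gives p = 2/3.
The column player's expected payoff is 10·2/3 + 3·1/3 = 23/3.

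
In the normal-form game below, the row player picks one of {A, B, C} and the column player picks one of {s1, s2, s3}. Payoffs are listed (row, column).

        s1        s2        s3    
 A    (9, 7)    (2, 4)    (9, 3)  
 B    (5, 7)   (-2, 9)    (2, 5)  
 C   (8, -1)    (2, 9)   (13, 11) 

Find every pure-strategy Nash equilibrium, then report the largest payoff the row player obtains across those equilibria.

(A, s1) is a pure NE (the row player: 9 ≥ 8; the column player: 7 ≥ 4). The row player gets 9.
(C, s3) is a pure NE (the row player: 13 ≥ 9; the column player: 11 ≥ 9). The row player gets 13.
Every other cell has a profitable deviation for at least one player. Highest of {9, 13} is 13.

13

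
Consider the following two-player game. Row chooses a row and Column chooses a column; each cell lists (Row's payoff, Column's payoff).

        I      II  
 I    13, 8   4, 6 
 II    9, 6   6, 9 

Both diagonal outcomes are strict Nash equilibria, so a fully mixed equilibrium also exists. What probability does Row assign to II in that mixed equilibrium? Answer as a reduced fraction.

2/5

Row's mix p on I must make Column indifferent between I and II.
Column's payoff from I: 8p + 6(1−p). From II: 6p + 9(1−p).
Set equal: 2p = 3(1−p) → p = 3/5.
Probability on II is 1 − 3/5 = 2/5.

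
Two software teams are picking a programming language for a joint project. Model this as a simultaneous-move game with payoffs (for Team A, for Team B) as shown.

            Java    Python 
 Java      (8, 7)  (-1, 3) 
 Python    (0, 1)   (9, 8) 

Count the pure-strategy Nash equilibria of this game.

2

Both Java: Team A gets 8 (best alternative 0); Team B gets 7 (best alternative 3). Neither deviates — NE.
Both Python: Team A gets 9 (best alternative -1); Team B gets 8 (best alternative 1). Neither deviates — NE.
(Python, Java) is not a NE: Team A would switch to Java (8 > 0).
No other cell survives both best-response checks, so there are 2 pure NE.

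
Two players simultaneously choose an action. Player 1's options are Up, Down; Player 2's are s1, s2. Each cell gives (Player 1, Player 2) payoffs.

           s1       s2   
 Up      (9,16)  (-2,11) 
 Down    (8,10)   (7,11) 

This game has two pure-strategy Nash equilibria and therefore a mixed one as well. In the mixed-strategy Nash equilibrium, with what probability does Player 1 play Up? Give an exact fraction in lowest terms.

Player 1's mix p on Up must make Player 2 indifferent between s1 and s2.
Player 2's payoff from s1: 16p + 10(1−p). From s2: 11p + 11(1−p).
Set equal: 5p = 1(1−p) → p = 1/6.

1/6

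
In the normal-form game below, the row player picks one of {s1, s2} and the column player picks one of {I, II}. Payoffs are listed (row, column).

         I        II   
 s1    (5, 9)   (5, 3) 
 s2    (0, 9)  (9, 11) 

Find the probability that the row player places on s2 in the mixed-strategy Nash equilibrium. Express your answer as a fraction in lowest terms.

3/4

The row player's mix p on s1 must make the column player indifferent between I and II.
The column player's payoff from I: 9p + 9(1−p). From II: 3p + 11(1−p).
Set equal: 6p = 2(1−p) → p = 2/8 = 1/4.
Probability on s2 is 1 − 1/4 = 3/4.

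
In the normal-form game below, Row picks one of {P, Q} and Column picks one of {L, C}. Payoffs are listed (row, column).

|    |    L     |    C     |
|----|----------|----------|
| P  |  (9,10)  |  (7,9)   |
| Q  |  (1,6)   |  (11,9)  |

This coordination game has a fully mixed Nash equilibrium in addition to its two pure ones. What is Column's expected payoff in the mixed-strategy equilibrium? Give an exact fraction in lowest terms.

9

Row mixes with probability p on P, chosen so Column is indifferent: 10p + 6(1−p) = 9p + 9(1−p) gives p = 3/4.
Column's expected payoff is 10·3/4 + 6·1/4 = 9.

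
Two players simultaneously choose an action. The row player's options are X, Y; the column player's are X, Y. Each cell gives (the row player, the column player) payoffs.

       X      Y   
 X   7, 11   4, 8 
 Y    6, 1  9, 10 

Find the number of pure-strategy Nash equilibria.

Both X: the row player gets 7 (best alternative 6); the column player gets 11 (best alternative 8). Neither deviates — NE.
Both Y: the row player gets 9 (best alternative 4); the column player gets 10 (best alternative 1). Neither deviates — NE.
(Y, X) is not a NE: the row player would switch to X (7 > 6).
No other cell survives both best-response checks, so there are 2 pure NE.

2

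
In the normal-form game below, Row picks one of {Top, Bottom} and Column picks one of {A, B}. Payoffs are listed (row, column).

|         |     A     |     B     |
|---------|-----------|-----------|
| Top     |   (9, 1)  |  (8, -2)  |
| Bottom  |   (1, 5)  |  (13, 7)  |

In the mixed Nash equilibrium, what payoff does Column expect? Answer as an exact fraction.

Row mixes with probability p on Top, chosen so Column is indifferent: 1p + 5(1−p) = (-2)p + 7(1−p) gives p = 2/5.
Column's expected payoff is 1·2/5 + 5·3/5 = 17/5.

17/5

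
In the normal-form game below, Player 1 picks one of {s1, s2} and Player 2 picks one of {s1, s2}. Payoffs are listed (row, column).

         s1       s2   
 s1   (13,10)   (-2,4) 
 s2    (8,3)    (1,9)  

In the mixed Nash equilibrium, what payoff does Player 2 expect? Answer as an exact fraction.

13/2

Player 1 mixes with probability p on s1, chosen so Player 2 is indifferent: 10p + 3(1−p) = 4p + 9(1−p) gives p = 1/2.
Player 2's expected payoff is 10·1/2 + 3·1/2 = 13/2.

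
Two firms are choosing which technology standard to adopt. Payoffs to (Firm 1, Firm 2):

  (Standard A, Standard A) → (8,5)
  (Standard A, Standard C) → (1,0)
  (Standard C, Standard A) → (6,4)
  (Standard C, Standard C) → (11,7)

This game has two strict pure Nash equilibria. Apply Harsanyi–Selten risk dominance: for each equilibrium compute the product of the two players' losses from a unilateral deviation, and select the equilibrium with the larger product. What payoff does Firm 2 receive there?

At both Standard A: Firm 1 loses 8 − 6 = 2 by deviating; Firm 2 loses 5 − 0 = 5. Product = 2·5 = 10.
At both Standard C: Firm 1 loses 11 − 1 = 10 by deviating; Firm 2 loses 7 − 4 = 3. Product = 10·3 = 30.
30 > 10, so both Standard C is risk-dominant. Firm 2's payoff there is 7.

7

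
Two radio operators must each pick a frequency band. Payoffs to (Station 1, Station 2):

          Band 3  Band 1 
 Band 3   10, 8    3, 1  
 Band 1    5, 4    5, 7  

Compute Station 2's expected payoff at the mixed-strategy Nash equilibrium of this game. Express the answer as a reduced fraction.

Station 1 mixes with probability p on Band 3, chosen so Station 2 is indifferent: 8p + 4(1−p) = 1p + 7(1−p) gives p = 3/10.
Station 2's expected payoff is 8·3/10 + 4·7/10 = 26/5.

26/5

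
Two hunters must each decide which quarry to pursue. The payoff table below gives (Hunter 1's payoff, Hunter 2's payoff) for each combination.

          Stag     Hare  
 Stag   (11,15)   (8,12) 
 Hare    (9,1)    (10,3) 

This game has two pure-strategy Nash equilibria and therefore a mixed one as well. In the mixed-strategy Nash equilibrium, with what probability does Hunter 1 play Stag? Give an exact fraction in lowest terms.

Hunter 1's mix p on Stag must make Hunter 2 indifferent between Stag and Hare.
Hunter 2's payoff from Stag: 15p + 1(1−p). From Hare: 12p + 3(1−p).
Set equal: 3p = 2(1−p) → p = 2/5.

2/5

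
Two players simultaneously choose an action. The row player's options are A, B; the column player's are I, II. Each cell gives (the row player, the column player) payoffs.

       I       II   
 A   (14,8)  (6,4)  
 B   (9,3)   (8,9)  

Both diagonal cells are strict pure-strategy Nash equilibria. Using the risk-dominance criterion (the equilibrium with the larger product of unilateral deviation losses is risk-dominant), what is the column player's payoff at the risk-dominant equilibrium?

At (A, I): the row player loses 14 − 9 = 5 by deviating; the column player loses 8 − 4 = 4. Product = 5·4 = 20.
At (B, II): the row player loses 8 − 6 = 2 by deviating; the column player loses 9 − 3 = 6. Product = 2·6 = 12.
20 > 12, so (A, I) is risk-dominant. The column player's payoff there is 8.

8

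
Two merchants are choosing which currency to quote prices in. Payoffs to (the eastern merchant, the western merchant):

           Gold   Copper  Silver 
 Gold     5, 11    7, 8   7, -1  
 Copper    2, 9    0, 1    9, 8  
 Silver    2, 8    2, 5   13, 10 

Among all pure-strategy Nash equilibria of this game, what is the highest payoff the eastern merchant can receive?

Both Gold is a pure NE (the eastern merchant: 5 ≥ 2; the western merchant: 11 ≥ 8). The eastern merchant gets 5.
Both Silver is a pure NE (the eastern merchant: 13 ≥ 9; the western merchant: 10 ≥ 8). The eastern merchant gets 13.
Every other cell has a profitable deviation for at least one player. Highest of {5, 13} is 13.

13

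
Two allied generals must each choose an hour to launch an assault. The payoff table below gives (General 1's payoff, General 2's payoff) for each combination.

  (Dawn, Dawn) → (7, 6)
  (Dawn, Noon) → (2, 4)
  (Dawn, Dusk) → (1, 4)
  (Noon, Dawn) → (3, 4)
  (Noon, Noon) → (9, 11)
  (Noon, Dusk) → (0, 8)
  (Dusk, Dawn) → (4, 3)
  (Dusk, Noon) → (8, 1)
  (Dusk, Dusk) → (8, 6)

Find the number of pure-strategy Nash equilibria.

Both Dawn: General 1 gets 7 (best alternative 4); General 2 gets 6 (best alternative 4). Neither deviates — NE.
Both Noon: General 1 gets 9 (best alternative 8); General 2 gets 11 (best alternative 8). Neither deviates — NE.
Both Dusk: General 1 gets 8 (best alternative 1); General 2 gets 6 (best alternative 3). Neither deviates — NE.
(Noon, Dawn) is not a NE: General 1 would switch to Dawn (7 > 3).
No other cell survives both best-response checks, so there are 3 pure NE.

3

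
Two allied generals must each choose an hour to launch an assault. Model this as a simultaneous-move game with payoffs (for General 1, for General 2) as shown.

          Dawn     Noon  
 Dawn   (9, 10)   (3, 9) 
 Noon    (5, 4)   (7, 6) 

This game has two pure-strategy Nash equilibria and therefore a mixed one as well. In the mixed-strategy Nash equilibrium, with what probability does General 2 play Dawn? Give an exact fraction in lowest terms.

1/2

General 2's mix q on Dawn must make General 1 indifferent between Dawn and Noon.
General 1's payoff from Dawn: 9q + 3(1−q). From Noon: 5q + 7(1−q).
Set equal: 4q = 4(1−q) → q = 4/8 = 1/2.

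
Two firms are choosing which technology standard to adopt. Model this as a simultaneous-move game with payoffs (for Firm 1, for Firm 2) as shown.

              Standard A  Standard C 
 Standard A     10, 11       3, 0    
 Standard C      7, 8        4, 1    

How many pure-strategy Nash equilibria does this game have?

1

Both Standard A: Firm 1 gets 10 (best alternative 7); Firm 2 gets 11 (best alternative 0). Neither deviates — NE.
Both Standard C is not a NE: Firm 2 would switch to Standard A (8 > 1).
No other cell survives both best-response checks, so there is 1 pure NE.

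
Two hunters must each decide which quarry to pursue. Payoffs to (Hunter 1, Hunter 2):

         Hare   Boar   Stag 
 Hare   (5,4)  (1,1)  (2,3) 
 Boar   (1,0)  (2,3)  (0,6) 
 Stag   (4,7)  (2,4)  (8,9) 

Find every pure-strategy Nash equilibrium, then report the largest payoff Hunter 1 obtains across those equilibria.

Both Hare is a pure NE (Hunter 1: 5 ≥ 4; Hunter 2: 4 ≥ 3). Hunter 1 gets 5.
Both Stag is a pure NE (Hunter 1: 8 ≥ 2; Hunter 2: 9 ≥ 7). Hunter 1 gets 8.
Every other cell has a profitable deviation for at least one player. Highest of {5, 8} is 8.

8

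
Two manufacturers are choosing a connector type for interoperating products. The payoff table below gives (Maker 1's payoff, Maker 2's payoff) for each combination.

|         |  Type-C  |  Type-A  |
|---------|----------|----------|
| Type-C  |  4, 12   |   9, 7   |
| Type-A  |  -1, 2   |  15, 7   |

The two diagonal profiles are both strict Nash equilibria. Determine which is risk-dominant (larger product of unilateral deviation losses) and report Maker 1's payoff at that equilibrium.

15

At both Type-C: Maker 1 loses 4 − (-1) = 5 by deviating; Maker 2 loses 12 − 7 = 5. Product = 5·5 = 25.
At both Type-A: Maker 1 loses 15 − 9 = 6 by deviating; Maker 2 loses 7 − 2 = 5. Product = 6·5 = 30.
30 > 25, so both Type-A is risk-dominant. Maker 1's payoff there is 15.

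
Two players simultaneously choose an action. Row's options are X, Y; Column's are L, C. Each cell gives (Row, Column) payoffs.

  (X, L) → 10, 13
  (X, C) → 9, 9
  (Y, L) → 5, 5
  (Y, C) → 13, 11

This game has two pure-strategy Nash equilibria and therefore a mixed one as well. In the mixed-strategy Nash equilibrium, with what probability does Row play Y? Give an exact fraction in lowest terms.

Row's mix p on X must make Column indifferent between L and C.
Column's payoff from L: 13p + 5(1−p). From C: 9p + 11(1−p).
Set equal: 4p = 6(1−p) → p = 6/10 = 3/5.
Probability on Y is 1 − 3/5 = 2/5.

2/5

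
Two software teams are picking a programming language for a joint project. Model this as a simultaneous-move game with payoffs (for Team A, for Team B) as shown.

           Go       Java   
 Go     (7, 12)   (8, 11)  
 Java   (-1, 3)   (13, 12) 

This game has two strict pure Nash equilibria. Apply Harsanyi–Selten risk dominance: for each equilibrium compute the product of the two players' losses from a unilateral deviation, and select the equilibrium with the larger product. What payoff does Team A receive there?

At both Go: Team A loses 7 − (-1) = 8 by deviating; Team B loses 12 − 11 = 1. Product = 8·1 = 8.
At both Java: Team A loses 13 − 8 = 5 by deviating; Team B loses 12 − 3 = 9. Product = 5·9 = 45.
45 > 8, so both Java is risk-dominant. Team A's payoff there is 13.

13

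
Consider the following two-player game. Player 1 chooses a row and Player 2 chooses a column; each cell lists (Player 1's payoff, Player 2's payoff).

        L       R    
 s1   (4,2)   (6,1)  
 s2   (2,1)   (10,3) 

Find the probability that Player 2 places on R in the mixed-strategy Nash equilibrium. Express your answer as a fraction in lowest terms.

Player 2's mix q on L must make Player 1 indifferent between s1 and s2.
Player 1's payoff from s1: 4q + 6(1−q). From s2: 2q + 10(1−q).
Set equal: 2q = 4(1−q) → q = 4/6 = 2/3.
Probability on R is 1 − 2/3 = 1/3.

1/3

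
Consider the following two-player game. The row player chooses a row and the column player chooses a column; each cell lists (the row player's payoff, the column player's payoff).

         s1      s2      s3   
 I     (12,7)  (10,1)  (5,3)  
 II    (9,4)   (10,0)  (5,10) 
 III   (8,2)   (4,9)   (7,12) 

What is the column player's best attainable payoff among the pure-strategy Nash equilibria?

(I, s1) is a pure NE (the row player: 12 ≥ 9; the column player: 7 ≥ 3). The column player gets 7.
(III, s3) is a pure NE (the row player: 7 ≥ 5; the column player: 12 ≥ 9). The column player gets 12.
Every other cell has a profitable deviation for at least one player. Highest of {7, 12} is 12.

12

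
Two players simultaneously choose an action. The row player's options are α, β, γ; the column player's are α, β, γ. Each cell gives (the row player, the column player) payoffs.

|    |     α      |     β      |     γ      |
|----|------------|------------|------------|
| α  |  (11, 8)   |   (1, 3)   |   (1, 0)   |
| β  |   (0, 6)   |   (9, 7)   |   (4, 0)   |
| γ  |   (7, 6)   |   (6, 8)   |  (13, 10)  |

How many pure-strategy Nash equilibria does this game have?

Both α: the row player gets 11 (best alternative 7); the column player gets 8 (best alternative 3). Neither deviates — NE.
Both β: the row player gets 9 (best alternative 6); the column player gets 7 (best alternative 6). Neither deviates — NE.
Both γ: the row player gets 13 (best alternative 4); the column player gets 10 (best alternative 8). Neither deviates — NE.
(β, α) is not a NE: the row player would switch to α (11 > 0).
No other cell survives both best-response checks, so there are 3 pure NE.

3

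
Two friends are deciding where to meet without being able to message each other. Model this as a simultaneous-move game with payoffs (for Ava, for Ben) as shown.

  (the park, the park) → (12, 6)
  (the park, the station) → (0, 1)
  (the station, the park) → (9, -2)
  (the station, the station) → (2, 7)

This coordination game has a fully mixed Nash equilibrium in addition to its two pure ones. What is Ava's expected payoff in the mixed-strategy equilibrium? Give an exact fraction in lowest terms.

24/5

Ben mixes with probability q on the park, chosen so Ava is indifferent: 12q + 0(1−q) = 9q + 2(1−q) gives q = 2/5.
Ava's expected payoff (from either row, since indifferent) is 12·2/5 + 0·3/5 = 24/5.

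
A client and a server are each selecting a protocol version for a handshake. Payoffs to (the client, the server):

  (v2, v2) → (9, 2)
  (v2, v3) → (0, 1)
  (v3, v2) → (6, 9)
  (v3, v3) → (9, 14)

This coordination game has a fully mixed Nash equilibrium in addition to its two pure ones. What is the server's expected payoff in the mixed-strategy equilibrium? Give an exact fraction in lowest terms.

19/6

The client mixes with probability p on v2, chosen so the server is indifferent: 2p + 9(1−p) = 1p + 14(1−p) gives p = 5/6.
The server's expected payoff is 2·5/6 + 9·1/6 = 19/6.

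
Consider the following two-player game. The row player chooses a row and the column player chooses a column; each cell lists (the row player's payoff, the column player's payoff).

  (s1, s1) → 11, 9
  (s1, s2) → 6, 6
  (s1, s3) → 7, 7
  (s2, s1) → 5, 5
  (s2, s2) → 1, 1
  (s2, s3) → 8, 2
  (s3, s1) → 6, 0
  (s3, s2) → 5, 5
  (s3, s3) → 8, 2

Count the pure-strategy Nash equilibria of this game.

1

Both s1: the row player gets 11 (best alternative 6); the column player gets 9 (best alternative 7). Neither deviates — NE.
Both s3 is not a NE: the column player would switch to s2 (5 > 2).
No other cell survives both best-response checks, so there is 1 pure NE.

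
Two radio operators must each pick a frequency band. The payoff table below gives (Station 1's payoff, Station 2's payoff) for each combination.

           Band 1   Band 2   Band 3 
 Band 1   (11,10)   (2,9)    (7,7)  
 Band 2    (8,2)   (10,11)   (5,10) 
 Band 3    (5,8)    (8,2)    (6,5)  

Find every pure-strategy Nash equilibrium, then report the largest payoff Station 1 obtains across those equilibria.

11

Both Band 1 is a pure NE (Station 1: 11 ≥ 8; Station 2: 10 ≥ 9). Station 1 gets 11.
Both Band 2 is a pure NE (Station 1: 10 ≥ 8; Station 2: 11 ≥ 10). Station 1 gets 10.
Every other cell has a profitable deviation for at least one player. Highest of {11, 10} is 11.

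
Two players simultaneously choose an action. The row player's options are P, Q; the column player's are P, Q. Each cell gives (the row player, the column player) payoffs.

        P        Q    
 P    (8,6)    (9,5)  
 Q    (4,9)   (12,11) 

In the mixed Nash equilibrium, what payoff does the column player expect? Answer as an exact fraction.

7

The row player mixes with probability p on P, chosen so the column player is indifferent: 6p + 9(1−p) = 5p + 11(1−p) gives p = 2/3.
The column player's expected payoff is 6·2/3 + 9·1/3 = 7.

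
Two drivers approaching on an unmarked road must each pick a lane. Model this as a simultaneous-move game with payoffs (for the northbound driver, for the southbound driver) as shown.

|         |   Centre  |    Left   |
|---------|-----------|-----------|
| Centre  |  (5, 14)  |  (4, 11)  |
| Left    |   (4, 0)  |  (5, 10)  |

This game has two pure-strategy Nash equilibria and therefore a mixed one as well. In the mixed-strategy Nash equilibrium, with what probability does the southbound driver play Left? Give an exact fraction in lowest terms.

1/2

The southbound driver's mix q on Centre must make the northbound driver indifferent between Centre and Left.
The northbound driver's payoff from Centre: 5q + 4(1−q). From Left: 4q + 5(1−q).
Set equal: 1q = 1(1−q) → q = 1/2.
Probability on Left is 1 − 1/2 = 1/2.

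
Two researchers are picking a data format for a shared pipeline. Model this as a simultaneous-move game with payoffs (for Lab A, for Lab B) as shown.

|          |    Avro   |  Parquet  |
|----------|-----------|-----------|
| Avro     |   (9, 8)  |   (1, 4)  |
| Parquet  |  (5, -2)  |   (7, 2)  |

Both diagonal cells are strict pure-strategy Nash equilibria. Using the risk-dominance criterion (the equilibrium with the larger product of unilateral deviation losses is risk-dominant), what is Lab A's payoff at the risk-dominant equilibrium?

At both Avro: Lab A loses 9 − 5 = 4 by deviating; Lab B loses 8 − 4 = 4. Product = 4·4 = 16.
At both Parquet: Lab A loses 7 − 1 = 6 by deviating; Lab B loses 2 − (-2) = 4. Product = 6·4 = 24.
24 > 16, so both Parquet is risk-dominant. Lab A's payoff there is 7.

7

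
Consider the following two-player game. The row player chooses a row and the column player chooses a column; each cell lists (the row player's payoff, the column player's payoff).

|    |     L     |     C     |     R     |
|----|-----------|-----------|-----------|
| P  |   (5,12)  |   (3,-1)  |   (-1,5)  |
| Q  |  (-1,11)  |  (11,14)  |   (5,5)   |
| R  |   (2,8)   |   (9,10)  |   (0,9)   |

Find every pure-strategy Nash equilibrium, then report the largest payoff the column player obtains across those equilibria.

(P, L) is a pure NE (the row player: 5 ≥ 2; the column player: 12 ≥ 5). The column player gets 12.
(Q, C) is a pure NE (the row player: 11 ≥ 9; the column player: 14 ≥ 11). The column player gets 14.
Every other cell has a profitable deviation for at least one player. Highest of {12, 14} is 14.

14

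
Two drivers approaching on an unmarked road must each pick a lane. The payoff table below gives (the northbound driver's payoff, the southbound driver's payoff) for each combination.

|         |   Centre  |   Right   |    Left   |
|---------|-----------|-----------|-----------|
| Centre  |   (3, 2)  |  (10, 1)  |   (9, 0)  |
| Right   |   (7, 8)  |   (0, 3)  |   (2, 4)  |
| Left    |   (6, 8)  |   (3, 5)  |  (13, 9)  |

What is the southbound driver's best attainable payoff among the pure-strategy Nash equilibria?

9

(Right, Centre) is a pure NE (the northbound driver: 7 ≥ 6; the southbound driver: 8 ≥ 4). The southbound driver gets 8.
Both Left is a pure NE (the northbound driver: 13 ≥ 9; the southbound driver: 9 ≥ 8). The southbound driver gets 9.
Every other cell has a profitable deviation for at least one player. Highest of {8, 9} is 9.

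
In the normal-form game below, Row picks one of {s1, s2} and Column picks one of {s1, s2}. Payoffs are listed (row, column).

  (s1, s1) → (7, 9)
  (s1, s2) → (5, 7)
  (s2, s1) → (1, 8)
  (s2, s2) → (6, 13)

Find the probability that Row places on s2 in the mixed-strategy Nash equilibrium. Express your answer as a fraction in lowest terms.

2/7

Row's mix p on s1 must make Column indifferent between s1 and s2.
Column's payoff from s1: 9p + 8(1−p). From s2: 7p + 13(1−p).
Set equal: 2p = 5(1−p) → p = 5/7.
Probability on s2 is 1 − 5/7 = 2/7.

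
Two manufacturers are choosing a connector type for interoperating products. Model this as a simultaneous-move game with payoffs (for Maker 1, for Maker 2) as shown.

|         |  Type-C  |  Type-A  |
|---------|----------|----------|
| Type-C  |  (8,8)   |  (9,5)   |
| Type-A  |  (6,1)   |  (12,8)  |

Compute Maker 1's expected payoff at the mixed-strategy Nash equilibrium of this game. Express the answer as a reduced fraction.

42/5

Maker 2 mixes with probability q on Type-C, chosen so Maker 1 is indifferent: 8q + 9(1−q) = 6q + 12(1−q) gives q = 3/5.
Maker 1's expected payoff (from either row, since indifferent) is 8·3/5 + 9·2/5 = 42/5.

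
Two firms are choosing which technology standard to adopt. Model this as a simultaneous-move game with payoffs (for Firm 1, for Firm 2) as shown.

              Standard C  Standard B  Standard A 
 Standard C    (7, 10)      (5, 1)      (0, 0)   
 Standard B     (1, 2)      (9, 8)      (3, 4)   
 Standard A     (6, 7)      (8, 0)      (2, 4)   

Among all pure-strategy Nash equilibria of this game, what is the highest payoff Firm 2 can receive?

10

Both Standard C is a pure NE (Firm 1: 7 ≥ 6; Firm 2: 10 ≥ 1). Firm 2 gets 10.
Both Standard B is a pure NE (Firm 1: 9 ≥ 8; Firm 2: 8 ≥ 4). Firm 2 gets 8.
Every other cell has a profitable deviation for at least one player. Highest of {10, 8} is 10.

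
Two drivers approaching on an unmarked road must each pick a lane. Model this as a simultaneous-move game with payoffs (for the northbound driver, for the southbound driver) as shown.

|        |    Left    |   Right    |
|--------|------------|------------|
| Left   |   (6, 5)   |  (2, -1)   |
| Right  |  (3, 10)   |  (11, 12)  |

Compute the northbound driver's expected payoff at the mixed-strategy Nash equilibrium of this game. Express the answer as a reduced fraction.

The southbound driver mixes with probability q on Left, chosen so the northbound driver is indifferent: 6q + 2(1−q) = 3q + 11(1−q) gives q = 3/4.
The northbound driver's expected payoff (from either row, since indifferent) is 6·3/4 + 2·1/4 = 5.

5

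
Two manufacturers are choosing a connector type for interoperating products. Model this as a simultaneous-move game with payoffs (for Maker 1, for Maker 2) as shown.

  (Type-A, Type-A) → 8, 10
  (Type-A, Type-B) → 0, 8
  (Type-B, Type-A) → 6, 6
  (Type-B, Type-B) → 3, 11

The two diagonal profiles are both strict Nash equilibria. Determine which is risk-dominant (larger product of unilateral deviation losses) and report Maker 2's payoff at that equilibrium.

11

At both Type-A: Maker 1 loses 8 − 6 = 2 by deviating; Maker 2 loses 10 − 8 = 2. Product = 2·2 = 4.
At both Type-B: Maker 1 loses 3 − 0 = 3 by deviating; Maker 2 loses 11 − 6 = 5. Product = 3·5 = 15.
15 > 4, so both Type-B is risk-dominant. Maker 2's payoff there is 11.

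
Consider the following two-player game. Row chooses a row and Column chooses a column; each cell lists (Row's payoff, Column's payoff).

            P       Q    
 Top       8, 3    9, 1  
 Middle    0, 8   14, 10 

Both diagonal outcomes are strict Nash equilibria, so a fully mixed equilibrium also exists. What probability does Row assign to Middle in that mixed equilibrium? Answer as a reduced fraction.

1/2

Row's mix p on Top must make Column indifferent between P and Q.
Column's payoff from P: 3p + 8(1−p). From Q: 1p + 10(1−p).
Set equal: 2p = 2(1−p) → p = 2/4 = 1/2.
Probability on Middle is 1 − 1/2 = 1/2.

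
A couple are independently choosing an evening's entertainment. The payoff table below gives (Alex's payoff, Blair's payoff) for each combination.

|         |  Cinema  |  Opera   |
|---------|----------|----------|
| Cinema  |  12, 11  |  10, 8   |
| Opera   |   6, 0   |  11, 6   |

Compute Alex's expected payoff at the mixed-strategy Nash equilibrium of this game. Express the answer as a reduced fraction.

72/7

Blair mixes with probability q on Cinema, chosen so Alex is indifferent: 12q + 10(1−q) = 6q + 11(1−q) gives q = 1/7.
Alex's expected payoff (from either row, since indifferent) is 12·1/7 + 10·6/7 = 72/7.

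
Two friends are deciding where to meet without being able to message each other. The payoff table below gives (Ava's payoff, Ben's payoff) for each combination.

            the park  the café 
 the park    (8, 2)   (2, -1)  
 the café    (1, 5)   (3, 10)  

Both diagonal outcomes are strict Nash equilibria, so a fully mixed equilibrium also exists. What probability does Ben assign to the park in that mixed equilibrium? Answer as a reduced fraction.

1/8

Ben's mix q on the park must make Ava indifferent between the park and the café.
Ava's payoff from the park: 8q + 2(1−q). From the café: 1q + 3(1−q).
Set equal: 7q = 1(1−q) → q = 1/8.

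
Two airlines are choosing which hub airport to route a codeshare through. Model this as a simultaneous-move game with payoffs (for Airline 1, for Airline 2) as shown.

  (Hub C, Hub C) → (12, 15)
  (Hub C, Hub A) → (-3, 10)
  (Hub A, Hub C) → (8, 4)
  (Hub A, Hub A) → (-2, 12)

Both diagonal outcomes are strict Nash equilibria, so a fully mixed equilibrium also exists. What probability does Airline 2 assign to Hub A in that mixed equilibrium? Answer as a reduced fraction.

4/5

Airline 2's mix q on Hub C must make Airline 1 indifferent between Hub C and Hub A.
Airline 1's payoff from Hub C: 12q + (-3)(1−q). From Hub A: 8q + (-2)(1−q).
Set equal: 4q = 1(1−q) → q = 1/5.
Probability on Hub A is 1 − 1/5 = 4/5.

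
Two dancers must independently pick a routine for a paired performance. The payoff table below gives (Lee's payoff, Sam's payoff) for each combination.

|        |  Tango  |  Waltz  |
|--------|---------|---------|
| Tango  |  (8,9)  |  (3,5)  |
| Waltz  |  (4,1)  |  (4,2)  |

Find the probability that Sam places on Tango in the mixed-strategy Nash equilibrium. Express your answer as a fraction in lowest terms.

Sam's mix q on Tango must make Lee indifferent between Tango and Waltz.
Lee's payoff from Tango: 8q + 3(1−q). From Waltz: 4q + 4(1−q).
Set equal: 4q = 1(1−q) → q = 1/5.

1/5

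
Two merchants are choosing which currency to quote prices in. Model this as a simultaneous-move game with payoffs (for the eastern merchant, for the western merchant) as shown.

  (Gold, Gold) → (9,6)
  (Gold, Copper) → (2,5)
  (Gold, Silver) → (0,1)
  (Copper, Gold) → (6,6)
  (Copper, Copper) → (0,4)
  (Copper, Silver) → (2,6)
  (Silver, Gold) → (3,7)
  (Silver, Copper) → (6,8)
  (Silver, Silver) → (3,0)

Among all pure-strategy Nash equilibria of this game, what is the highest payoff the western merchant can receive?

Both Gold is a pure NE (the eastern merchant: 9 ≥ 6; the western merchant: 6 ≥ 5). The western merchant gets 6.
(Silver, Copper) is a pure NE (the eastern merchant: 6 ≥ 2; the western merchant: 8 ≥ 7). The western merchant gets 8.
Every other cell has a profitable deviation for at least one player. Highest of {6, 8} is 8.

8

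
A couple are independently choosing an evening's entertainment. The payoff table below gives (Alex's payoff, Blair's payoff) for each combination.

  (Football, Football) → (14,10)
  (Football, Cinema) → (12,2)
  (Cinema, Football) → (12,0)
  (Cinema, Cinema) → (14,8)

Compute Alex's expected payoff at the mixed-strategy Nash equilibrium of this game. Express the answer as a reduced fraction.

Blair mixes with probability q on Football, chosen so Alex is indifferent: 14q + 12(1−q) = 12q + 14(1−q) gives q = 1/2.
Alex's expected payoff (from either row, since indifferent) is 14·1/2 + 12·1/2 = 13.

13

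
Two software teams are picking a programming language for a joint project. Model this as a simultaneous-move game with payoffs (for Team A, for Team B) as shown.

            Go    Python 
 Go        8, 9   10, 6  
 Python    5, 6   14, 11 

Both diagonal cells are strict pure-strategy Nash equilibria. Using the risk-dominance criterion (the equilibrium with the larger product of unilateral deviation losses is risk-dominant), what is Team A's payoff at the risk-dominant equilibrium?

14

At both Go: Team A loses 8 − 5 = 3 by deviating; Team B loses 9 − 6 = 3. Product = 3·3 = 9.
At both Python: Team A loses 14 − 10 = 4 by deviating; Team B loses 11 − 6 = 5. Product = 4·5 = 20.
20 > 9, so both Python is risk-dominant. Team A's payoff there is 14.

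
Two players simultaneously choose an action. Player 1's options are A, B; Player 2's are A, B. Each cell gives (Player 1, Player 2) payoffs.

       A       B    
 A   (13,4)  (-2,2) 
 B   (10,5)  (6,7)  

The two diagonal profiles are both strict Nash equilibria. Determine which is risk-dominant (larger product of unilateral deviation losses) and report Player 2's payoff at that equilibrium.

At both A: Player 1 loses 13 − 10 = 3 by deviating; Player 2 loses 4 − 2 = 2. Product = 3·2 = 6.
At both B: Player 1 loses 6 − (-2) = 8 by deviating; Player 2 loses 7 − 5 = 2. Product = 8·2 = 16.
16 > 6, so both B is risk-dominant. Player 2's payoff there is 7.

7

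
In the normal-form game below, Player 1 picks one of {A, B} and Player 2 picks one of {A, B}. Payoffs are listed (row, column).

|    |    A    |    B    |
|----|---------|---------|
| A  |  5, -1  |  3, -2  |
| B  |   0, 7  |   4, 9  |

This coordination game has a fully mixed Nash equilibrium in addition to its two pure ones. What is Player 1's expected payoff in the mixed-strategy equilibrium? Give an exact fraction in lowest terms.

10/3

Player 2 mixes with probability q on A, chosen so Player 1 is indifferent: 5q + 3(1−q) = 0q + 4(1−q) gives q = 1/6.
Player 1's expected payoff (from either row, since indifferent) is 5·1/6 + 3·5/6 = 10/3.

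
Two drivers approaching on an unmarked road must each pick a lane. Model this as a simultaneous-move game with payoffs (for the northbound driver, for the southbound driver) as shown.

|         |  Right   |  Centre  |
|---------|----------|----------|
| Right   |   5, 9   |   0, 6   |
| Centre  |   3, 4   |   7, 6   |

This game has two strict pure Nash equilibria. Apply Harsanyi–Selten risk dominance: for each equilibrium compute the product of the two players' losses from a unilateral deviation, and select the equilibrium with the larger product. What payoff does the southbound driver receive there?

At both Right: the northbound driver loses 5 − 3 = 2 by deviating; the southbound driver loses 9 − 6 = 3. Product = 2·3 = 6.
At both Centre: the northbound driver loses 7 − 0 = 7 by deviating; the southbound driver loses 6 − 4 = 2. Product = 7·2 = 14.
14 > 6, so both Centre is risk-dominant. The southbound driver's payoff there is 6.

6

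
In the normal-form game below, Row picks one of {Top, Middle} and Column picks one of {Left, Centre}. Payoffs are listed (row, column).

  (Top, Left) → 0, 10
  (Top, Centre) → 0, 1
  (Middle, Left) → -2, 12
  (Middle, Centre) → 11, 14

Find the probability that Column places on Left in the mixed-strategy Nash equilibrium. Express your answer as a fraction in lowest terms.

11/13

Column's mix q on Left must make Row indifferent between Top and Middle.
Row's payoff from Top: 0q + 0(1−q). From Middle: (-2)q + 11(1−q).
Set equal: 2q = 11(1−q) → q = 11/13.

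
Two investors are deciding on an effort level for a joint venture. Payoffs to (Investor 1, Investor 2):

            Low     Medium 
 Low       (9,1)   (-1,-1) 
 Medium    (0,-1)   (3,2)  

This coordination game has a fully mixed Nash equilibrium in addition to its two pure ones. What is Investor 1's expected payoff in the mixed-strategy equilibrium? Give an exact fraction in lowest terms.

Investor 2 mixes with probability q on Low, chosen so Investor 1 is indifferent: 9q + (-1)(1−q) = 0q + 3(1−q) gives q = 4/13.
Investor 1's expected payoff (from either row, since indifferent) is 9·4/13 + (-1)·9/13 = 27/13.

27/13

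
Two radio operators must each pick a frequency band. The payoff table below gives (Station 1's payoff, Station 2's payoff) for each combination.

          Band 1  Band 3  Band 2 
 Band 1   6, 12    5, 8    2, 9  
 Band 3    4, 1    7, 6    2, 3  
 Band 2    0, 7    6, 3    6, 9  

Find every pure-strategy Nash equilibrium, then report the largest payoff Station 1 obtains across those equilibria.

7

Both Band 1 is a pure NE (Station 1: 6 ≥ 4; Station 2: 12 ≥ 9). Station 1 gets 6.
Both Band 3 is a pure NE (Station 1: 7 ≥ 6; Station 2: 6 ≥ 3). Station 1 gets 7.
Both Band 2 is a pure NE (Station 1: 6 ≥ 2; Station 2: 9 ≥ 7). Station 1 gets 6.
Every other cell has a profitable deviation for at least one player. Highest of {6, 7, 6} is 7.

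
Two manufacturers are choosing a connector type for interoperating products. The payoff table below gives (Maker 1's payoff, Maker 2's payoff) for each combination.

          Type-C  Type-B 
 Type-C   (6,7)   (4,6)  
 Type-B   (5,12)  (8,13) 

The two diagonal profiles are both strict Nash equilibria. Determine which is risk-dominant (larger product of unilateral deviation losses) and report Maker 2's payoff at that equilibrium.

13

At both Type-C: Maker 1 loses 6 − 5 = 1 by deviating; Maker 2 loses 7 − 6 = 1. Product = 1·1 = 1.
At both Type-B: Maker 1 loses 8 − 4 = 4 by deviating; Maker 2 loses 13 − 12 = 1. Product = 4·1 = 4.
4 > 1, so both Type-B is risk-dominant. Maker 2's payoff there is 13.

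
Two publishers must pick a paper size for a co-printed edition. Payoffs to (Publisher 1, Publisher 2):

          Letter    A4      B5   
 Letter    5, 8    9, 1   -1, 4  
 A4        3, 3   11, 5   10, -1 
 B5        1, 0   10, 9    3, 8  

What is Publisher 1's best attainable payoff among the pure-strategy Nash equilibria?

11

Both Letter is a pure NE (Publisher 1: 5 ≥ 3; Publisher 2: 8 ≥ 4). Publisher 1 gets 5.
Both A4 is a pure NE (Publisher 1: 11 ≥ 10; Publisher 2: 5 ≥ 3). Publisher 1 gets 11.
Every other cell has a profitable deviation for at least one player. Highest of {5, 11} is 11.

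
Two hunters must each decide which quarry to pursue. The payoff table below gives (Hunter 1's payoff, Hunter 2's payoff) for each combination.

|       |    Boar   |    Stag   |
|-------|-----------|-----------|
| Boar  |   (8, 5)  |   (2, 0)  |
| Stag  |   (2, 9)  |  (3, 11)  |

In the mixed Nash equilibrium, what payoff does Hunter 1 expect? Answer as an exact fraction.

Hunter 2 mixes with probability q on Boar, chosen so Hunter 1 is indifferent: 8q + 2(1−q) = 2q + 3(1−q) gives q = 1/7.
Hunter 1's expected payoff (from either row, since indifferent) is 8·1/7 + 2·6/7 = 20/7.

20/7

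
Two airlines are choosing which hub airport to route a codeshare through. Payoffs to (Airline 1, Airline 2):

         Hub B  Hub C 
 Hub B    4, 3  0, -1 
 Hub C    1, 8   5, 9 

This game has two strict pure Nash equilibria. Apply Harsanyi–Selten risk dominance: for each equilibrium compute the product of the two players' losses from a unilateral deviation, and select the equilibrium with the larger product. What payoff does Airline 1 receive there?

4

At both Hub B: Airline 1 loses 4 − 1 = 3 by deviating; Airline 2 loses 3 − (-1) = 4. Product = 3·4 = 12.
At both Hub C: Airline 1 loses 5 − 0 = 5 by deviating; Airline 2 loses 9 − 8 = 1. Product = 5·1 = 5.
12 > 5, so both Hub B is risk-dominant. Airline 1's payoff there is 4.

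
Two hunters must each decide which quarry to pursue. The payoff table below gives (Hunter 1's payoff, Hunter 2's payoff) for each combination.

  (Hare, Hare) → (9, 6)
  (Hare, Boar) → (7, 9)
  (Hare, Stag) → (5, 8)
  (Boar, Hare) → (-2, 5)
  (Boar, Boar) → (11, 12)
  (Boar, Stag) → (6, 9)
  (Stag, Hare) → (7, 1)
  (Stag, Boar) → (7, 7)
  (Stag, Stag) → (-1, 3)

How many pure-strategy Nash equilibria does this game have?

Both Boar: Hunter 1 gets 11 (best alternative 7); Hunter 2 gets 12 (best alternative 9). Neither deviates — NE.
Both Stag is not a NE: Hunter 1 would switch to Boar (6 > -1).
No other cell survives both best-response checks, so there is 1 pure NE.

1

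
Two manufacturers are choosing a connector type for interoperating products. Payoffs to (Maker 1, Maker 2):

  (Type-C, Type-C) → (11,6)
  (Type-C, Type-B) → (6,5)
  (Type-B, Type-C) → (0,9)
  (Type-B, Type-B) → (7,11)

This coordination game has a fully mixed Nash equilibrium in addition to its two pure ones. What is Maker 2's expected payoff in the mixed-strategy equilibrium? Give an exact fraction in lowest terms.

7

Maker 1 mixes with probability p on Type-C, chosen so Maker 2 is indifferent: 6p + 9(1−p) = 5p + 11(1−p) gives p = 2/3.
Maker 2's expected payoff is 6·2/3 + 9·1/3 = 7.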